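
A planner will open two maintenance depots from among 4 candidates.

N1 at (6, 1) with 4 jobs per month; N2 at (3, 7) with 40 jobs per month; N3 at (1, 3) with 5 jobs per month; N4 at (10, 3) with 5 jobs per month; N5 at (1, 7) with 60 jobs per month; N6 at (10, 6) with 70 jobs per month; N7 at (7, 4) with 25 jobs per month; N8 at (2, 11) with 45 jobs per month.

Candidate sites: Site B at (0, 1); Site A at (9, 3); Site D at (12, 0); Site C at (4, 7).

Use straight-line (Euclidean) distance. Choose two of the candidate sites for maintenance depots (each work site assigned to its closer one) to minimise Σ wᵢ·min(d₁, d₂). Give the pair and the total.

Evaluate every pair (each demand assigned to the nearer of the two):
  {Site A, Site C}: total = 742.9
  {Site D, Site C}: total = 1020.5
  {Site B, Site C}: total = 1024.3
  {Site B, Site A}: total = 1400.1
  {Site A, Site D}: total = 1640.1
  {Site B, Site D}: total = 1748.2
Best pair: {Site A, Site C} with total 742.9.

{Site A, Site C}, total 742.9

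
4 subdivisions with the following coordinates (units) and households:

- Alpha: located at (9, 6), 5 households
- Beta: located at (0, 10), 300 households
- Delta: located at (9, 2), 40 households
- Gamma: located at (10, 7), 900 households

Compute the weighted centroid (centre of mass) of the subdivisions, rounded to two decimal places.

The minimiser of Σwᵢ‖p−pᵢ‖² is the weighted centroid p* = (Σwᵢpᵢ)/(Σwᵢ).
Σwᵢ = 1245.
Σwᵢxᵢ = 5·9 + 300·0 + 40·9 + 900·10 = 9405.
Σwᵢyᵢ = 5·6 + 300·10 + 40·2 + 900·7 = 9410.
x* = 9405/1245 = 7.55, y* = 9410/1245 = 7.56.

(7.55, 7.56)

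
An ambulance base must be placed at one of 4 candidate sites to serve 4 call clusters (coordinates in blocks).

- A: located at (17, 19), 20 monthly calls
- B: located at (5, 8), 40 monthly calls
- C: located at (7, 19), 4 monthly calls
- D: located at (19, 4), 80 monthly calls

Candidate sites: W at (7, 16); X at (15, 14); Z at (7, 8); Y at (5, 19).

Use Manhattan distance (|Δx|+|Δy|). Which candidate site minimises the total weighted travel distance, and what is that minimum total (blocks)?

Total weighted distance at each candidate:
  W (7, 16): total = 2592
  X (15, 14): total = 1952
  Z (7, 8): total = 1824
  Y (5, 19): total = 3008
Minimum is at Z with total 1824 blocks.

Z, total 1824 blocks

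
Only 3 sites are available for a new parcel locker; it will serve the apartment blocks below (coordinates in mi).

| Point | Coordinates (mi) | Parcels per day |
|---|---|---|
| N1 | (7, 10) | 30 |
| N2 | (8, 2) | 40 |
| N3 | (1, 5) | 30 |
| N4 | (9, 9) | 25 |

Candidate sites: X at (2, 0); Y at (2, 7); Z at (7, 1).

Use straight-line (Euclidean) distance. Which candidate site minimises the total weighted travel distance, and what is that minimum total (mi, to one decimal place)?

Y, total 736.4 mi

Total weighted distance at each candidate:
  X (2, 0): total = 1026.4
  Y (2, 7): total = 736.4
  Z (7, 1): total = 749.1
Minimum is at Y with total 736.4 mi.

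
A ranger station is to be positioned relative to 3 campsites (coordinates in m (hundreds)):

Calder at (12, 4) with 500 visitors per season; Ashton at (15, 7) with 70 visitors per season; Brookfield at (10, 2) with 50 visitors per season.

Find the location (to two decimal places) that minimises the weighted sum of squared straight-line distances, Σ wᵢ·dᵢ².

(12.18, 4.18)

The minimiser of Σwᵢ‖p−pᵢ‖² is the weighted centroid p* = (Σwᵢpᵢ)/(Σwᵢ).
Σwᵢ = 620.
Σwᵢxᵢ = 500·12 + 70·15 + 50·10 = 7550.
Σwᵢyᵢ = 500·4 + 70·7 + 50·2 = 2590.
x* = 7550/620 = 12.18, y* = 2590/620 = 4.18.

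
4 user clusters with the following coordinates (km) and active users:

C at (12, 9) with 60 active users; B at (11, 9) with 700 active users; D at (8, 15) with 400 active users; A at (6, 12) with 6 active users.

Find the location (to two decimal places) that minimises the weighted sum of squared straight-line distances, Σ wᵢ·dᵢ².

The minimiser of Σwᵢ‖p−pᵢ‖² is the weighted centroid p* = (Σwᵢpᵢ)/(Σwᵢ).
Σwᵢ = 1166.
Σwᵢxᵢ = 60·12 + 700·11 + 400·8 + 6·6 = 11656.
Σwᵢyᵢ = 60·9 + 700·9 + 400·15 + 6·12 = 12912.
x* = 11656/1166 = 10.00, y* = 12912/1166 = 11.07.

(10.00, 11.07)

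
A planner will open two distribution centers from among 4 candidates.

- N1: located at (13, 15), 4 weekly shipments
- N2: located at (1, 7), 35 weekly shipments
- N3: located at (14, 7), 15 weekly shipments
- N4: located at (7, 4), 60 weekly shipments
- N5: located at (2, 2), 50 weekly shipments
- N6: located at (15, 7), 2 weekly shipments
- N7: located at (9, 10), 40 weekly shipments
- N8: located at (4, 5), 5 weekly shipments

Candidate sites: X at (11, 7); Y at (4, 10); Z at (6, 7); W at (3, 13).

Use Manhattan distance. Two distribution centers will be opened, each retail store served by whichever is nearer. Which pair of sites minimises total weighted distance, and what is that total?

{X, Z}, total 1178

Evaluate every pair (each demand assigned to the nearer of the two):
  {X, Z}: total = 1178
  {Y, Z}: total = 1279
  {Z, W}: total = 1311
  {X, Y}: total = 1448
  {X, W}: total = 1638
  {Y, W}: total = 1746
Best pair: {X, Z} with total 1178.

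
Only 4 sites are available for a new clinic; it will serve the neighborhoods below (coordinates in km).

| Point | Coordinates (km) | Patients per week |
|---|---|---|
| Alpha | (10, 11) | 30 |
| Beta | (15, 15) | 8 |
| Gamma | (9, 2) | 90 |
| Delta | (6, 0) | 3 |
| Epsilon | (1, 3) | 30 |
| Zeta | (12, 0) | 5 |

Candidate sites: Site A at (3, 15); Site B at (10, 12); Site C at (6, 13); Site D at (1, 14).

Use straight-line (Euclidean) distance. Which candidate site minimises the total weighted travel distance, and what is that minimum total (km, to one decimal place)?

Total weighted distance at each candidate:
  Site A (3, 15): total = 2124.8
  Site B (10, 12): total = 1461.7
  Site C (6, 13): total = 1680.1
  Site D (1, 14): total = 2158.5
Minimum is at Site B with total 1461.7 km.

Site B, total 1461.7 km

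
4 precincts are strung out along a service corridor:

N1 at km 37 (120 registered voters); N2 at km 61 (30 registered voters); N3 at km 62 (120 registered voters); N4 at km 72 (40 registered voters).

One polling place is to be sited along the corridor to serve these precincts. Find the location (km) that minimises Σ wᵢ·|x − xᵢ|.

x = 62

For a sum of weighted absolute distances on a line, the optimum is the weighted median (not the mean). Total weight W = 310; half-weight = 155.
Sort by position and accumulate weight:
  km 37 (N1, w=120) → cum 120
  km 61 (N2, w=30) → cum 150
  km 62 (N3, w=120) → cum 270  ≥ 155 → median here
  km 72 (N4, w=40) → cum 310
Optimal location: km 62.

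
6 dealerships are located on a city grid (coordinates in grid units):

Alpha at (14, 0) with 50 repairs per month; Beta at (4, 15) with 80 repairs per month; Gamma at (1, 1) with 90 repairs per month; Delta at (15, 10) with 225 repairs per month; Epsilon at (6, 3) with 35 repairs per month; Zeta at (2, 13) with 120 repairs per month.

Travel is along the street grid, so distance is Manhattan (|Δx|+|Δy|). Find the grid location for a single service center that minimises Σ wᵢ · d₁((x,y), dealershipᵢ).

Manhattan distance separates: Σwᵢ(|x−xᵢ|+|y−yᵢ|) = Σwᵢ|x−xᵢ| + Σwᵢ|y−yᵢ|, so x and y are optimised independently as 1-D weighted medians.
Total weight W = 600; half = 300.
x-coordinate, sorted with cumulative weight:
  x=1 (Gamma, w=90) cum 90
  x=2 (Zeta, w=120) cum 210
  x=4 (Beta, w=80) cum 290
  x=6 (Epsilon, w=35) cum 325  ← median
  x=14 (Alpha, w=50) cum 375
  x=15 (Delta, w=225) cum 600
⇒ x* = 6
y-coordinate, sorted with cumulative weight:
  y=0 (Alpha, w=50) cum 50
  y=1 (Gamma, w=90) cum 140
  y=3 (Epsilon, w=35) cum 175
  y=10 (Delta, w=225) cum 400  ← median
  y=13 (Zeta, w=120) cum 520
  y=15 (Beta, w=80) cum 600
⇒ y* = 10

(6, 10)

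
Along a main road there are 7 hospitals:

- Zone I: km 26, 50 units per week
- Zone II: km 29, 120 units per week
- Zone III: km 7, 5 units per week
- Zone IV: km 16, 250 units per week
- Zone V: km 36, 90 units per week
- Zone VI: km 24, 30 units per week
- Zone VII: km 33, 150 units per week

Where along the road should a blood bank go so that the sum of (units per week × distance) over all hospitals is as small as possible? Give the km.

x = 29

For a sum of weighted absolute distances on a line, the optimum is the weighted median (not the mean). Total weight W = 695; half-weight = 347.5.
Sort by position and accumulate weight:
  km 7 (Zone III, w=5) → cum 5
  km 16 (Zone IV, w=250) → cum 255
  km 24 (Zone VI, w=30) → cum 285
  km 26 (Zone I, w=50) → cum 335
  km 29 (Zone II, w=120) → cum 455  ≥ 347.5 → median here
  km 33 (Zone VII, w=150) → cum 605
  km 36 (Zone V, w=90) → cum 695
Optimal location: km 29.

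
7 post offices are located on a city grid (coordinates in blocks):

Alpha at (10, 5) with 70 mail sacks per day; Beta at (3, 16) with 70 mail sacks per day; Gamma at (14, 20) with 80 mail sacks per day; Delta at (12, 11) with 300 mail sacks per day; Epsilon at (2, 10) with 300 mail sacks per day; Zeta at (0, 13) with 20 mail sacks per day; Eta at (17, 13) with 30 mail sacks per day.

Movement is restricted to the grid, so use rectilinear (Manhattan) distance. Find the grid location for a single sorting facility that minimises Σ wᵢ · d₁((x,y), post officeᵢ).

Manhattan distance separates: Σwᵢ(|x−xᵢ|+|y−yᵢ|) = Σwᵢ|x−xᵢ| + Σwᵢ|y−yᵢ|, so x and y are optimised independently as 1-D weighted medians.
Total weight W = 870; half = 435.
x-coordinate, sorted with cumulative weight:
  x=0 (Zeta, w=20) cum 20
  x=2 (Epsilon, w=300) cum 320
  x=3 (Beta, w=70) cum 390
  x=10 (Alpha, w=70) cum 460  ← median
  x=12 (Delta, w=300) cum 760
  x=14 (Gamma, w=80) cum 840
  x=17 (Eta, w=30) cum 870
⇒ x* = 10
y-coordinate, sorted with cumulative weight:
  y=5 (Alpha, w=70) cum 70
  y=10 (Epsilon, w=300) cum 370
  y=11 (Delta, w=300) cum 670  ← median
  y=13 (Zeta, w=20) cum 690
  y=13 (Eta, w=30) cum 720
  y=16 (Beta, w=70) cum 790
  y=20 (Gamma, w=80) cum 870
⇒ y* = 11

(10, 11)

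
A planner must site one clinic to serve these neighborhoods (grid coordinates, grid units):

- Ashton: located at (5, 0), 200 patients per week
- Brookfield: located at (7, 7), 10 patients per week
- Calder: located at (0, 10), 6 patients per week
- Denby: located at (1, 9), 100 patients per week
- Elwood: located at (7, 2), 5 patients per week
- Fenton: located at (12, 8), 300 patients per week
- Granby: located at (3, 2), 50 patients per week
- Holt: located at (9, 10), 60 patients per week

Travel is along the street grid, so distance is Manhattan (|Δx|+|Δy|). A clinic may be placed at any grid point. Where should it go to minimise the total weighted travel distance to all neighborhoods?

(7, 8)

Manhattan distance separates: Σwᵢ(|x−xᵢ|+|y−yᵢ|) = Σwᵢ|x−xᵢ| + Σwᵢ|y−yᵢ|, so x and y are optimised independently as 1-D weighted medians.
Total weight W = 731; half = 365.5.
x-coordinate, sorted with cumulative weight:
  x=0 (Calder, w=6) cum 6
  x=1 (Denby, w=100) cum 106
  x=3 (Granby, w=50) cum 156
  x=5 (Ashton, w=200) cum 356
  x=7 (Brookfield, w=10) cum 366  ← median
  x=7 (Elwood, w=5) cum 371
  x=9 (Holt, w=60) cum 431
  x=12 (Fenton, w=300) cum 731
⇒ x* = 7
y-coordinate, sorted with cumulative weight:
  y=0 (Ashton, w=200) cum 200
  y=2 (Elwood, w=5) cum 205
  y=2 (Granby, w=50) cum 255
  y=7 (Brookfield, w=10) cum 265
  y=8 (Fenton, w=300) cum 565  ← median
  y=9 (Denby, w=100) cum 665
  y=10 (Calder, w=6) cum 671
  y=10 (Holt, w=60) cum 731
⇒ y* = 8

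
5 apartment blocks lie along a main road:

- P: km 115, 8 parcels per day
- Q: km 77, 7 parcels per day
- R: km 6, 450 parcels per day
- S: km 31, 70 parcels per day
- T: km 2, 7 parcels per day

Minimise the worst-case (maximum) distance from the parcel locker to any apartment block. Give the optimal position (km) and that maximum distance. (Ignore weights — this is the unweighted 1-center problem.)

The 1-center on a line is the midpoint of the two extreme points: leftmost at 2, rightmost at 115.
Optimal location = (2 + 115)/2 = 58.5; maximum distance = (115 − 2)/2 = 56.5.

location 58.5, max distance 56.5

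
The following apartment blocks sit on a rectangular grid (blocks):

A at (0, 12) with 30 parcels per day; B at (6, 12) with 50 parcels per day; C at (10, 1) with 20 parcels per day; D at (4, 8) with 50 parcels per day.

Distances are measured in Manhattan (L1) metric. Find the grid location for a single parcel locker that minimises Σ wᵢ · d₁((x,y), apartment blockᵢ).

(4, 12)

Manhattan distance separates: Σwᵢ(|x−xᵢ|+|y−yᵢ|) = Σwᵢ|x−xᵢ| + Σwᵢ|y−yᵢ|, so x and y are optimised independently as 1-D weighted medians.
Total weight W = 150; half = 75.
x-coordinate, sorted with cumulative weight:
  x=0 (A, w=30) cum 30
  x=4 (D, w=50) cum 80  ← median
  x=6 (B, w=50) cum 130
  x=10 (C, w=20) cum 150
⇒ x* = 4
y-coordinate, sorted with cumulative weight:
  y=1 (C, w=20) cum 20
  y=8 (D, w=50) cum 70
  y=12 (A, w=30) cum 100  ← median
  y=12 (B, w=50) cum 150
⇒ y* = 12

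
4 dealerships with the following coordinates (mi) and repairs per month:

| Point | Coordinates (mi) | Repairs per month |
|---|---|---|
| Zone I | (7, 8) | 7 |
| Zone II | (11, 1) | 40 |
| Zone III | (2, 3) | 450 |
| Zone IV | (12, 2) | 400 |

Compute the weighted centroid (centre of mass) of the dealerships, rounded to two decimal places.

(6.90, 2.50)

The minimiser of Σwᵢ‖p−pᵢ‖² is the weighted centroid p* = (Σwᵢpᵢ)/(Σwᵢ).
Σwᵢ = 897.
Σwᵢxᵢ = 7·7 + 40·11 + 450·2 + 400·12 = 6189.
Σwᵢyᵢ = 7·8 + 40·1 + 450·3 + 400·2 = 2246.
x* = 6189/897 = 6.90, y* = 2246/897 = 2.50.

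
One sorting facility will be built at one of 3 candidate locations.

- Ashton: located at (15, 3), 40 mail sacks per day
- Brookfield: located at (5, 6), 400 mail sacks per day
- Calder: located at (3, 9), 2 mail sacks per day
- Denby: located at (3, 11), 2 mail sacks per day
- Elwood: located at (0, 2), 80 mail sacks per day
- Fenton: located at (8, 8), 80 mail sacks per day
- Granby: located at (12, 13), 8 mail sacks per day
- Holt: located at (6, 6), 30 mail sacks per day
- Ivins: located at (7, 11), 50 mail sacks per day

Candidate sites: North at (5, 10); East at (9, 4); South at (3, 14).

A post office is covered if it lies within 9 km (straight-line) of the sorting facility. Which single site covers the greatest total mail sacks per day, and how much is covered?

Coverage radius r = 9 km; a point is covered iff (Δx)²+(Δy)² ≤ 9² = 81.
  North (5, 10): covers {Brookfield, Calder, Denby, Fenton, Granby, Holt, Ivins} → 572
  East (9, 4): covers {Ashton, Brookfield, Calder, Fenton, Holt, Ivins} → 602
  South (3, 14): covers {Brookfield, Calder, Denby, Fenton, Holt, Ivins} → 564
Maximum coverage at East: 602 mail sacks per day.

East, covering 602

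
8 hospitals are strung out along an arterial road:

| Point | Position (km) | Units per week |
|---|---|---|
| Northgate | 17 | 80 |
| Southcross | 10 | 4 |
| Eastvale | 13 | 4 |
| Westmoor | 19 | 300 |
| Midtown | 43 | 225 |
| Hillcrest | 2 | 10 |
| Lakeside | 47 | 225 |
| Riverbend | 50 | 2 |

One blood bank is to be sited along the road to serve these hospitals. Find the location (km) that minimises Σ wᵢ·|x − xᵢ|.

x = 43

For a sum of weighted absolute distances on a line, the optimum is the weighted median (not the mean). Total weight W = 850; half-weight = 425.
Sort by position and accumulate weight:
  km 2 (Hillcrest, w=10) → cum 10
  km 10 (Southcross, w=4) → cum 14
  km 13 (Eastvale, w=4) → cum 18
  km 17 (Northgate, w=80) → cum 98
  km 19 (Westmoor, w=300) → cum 398
  km 43 (Midtown, w=225) → cum 623  ≥ 425 → median here
  km 47 (Lakeside, w=225) → cum 848
  km 50 (Riverbend, w=2) → cum 850
Optimal location: km 43.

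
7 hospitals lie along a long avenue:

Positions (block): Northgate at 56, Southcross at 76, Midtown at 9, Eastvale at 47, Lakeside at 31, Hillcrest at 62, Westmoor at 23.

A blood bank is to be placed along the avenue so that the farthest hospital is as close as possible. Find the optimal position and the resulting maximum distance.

location 42.5, max distance 33.5

The 1-center on a line is the midpoint of the two extreme points: leftmost at 9, rightmost at 76.
Optimal location = (9 + 76)/2 = 42.5; maximum distance = (76 − 9)/2 = 33.5.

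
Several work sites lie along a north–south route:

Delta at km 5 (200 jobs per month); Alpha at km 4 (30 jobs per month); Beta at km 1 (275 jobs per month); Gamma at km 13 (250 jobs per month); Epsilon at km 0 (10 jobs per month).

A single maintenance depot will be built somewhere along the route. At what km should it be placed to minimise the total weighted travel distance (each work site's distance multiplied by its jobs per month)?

x = 5

For a sum of weighted absolute distances on a line, the optimum is the weighted median (not the mean). Total weight W = 765; half-weight = 382.5.
Sort by position and accumulate weight:
  km 0 (Epsilon, w=10) → cum 10
  km 1 (Beta, w=275) → cum 285
  km 4 (Alpha, w=30) → cum 315
  km 5 (Delta, w=200) → cum 515  ≥ 382.5 → median here
  km 13 (Gamma, w=250) → cum 765
Optimal location: km 5.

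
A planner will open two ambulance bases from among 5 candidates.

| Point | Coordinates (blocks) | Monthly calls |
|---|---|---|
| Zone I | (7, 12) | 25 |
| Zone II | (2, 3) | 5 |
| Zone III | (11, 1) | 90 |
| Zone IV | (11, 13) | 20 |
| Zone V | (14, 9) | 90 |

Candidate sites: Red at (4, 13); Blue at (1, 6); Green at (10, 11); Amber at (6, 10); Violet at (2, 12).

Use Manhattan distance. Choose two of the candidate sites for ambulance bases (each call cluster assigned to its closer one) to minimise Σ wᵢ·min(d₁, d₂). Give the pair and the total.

{Blue, Green}, total 1710

Evaluate every pair (each demand assigned to the nearer of the two):
  {Blue, Green}: total = 1710
  {Green, Amber}: total = 1720
  {Green, Violet}: total = 1735
  {Red, Green}: total = 1750
  {Blue, Amber}: total = 2325
  {Red, Amber}: total = 2340
  {Amber, Violet}: total = 2350
  {Red, Blue}: total = 2870
  {Blue, Violet}: total = 3045
  {Red, Violet}: total = 3255
Best pair: {Blue, Green} with total 1710.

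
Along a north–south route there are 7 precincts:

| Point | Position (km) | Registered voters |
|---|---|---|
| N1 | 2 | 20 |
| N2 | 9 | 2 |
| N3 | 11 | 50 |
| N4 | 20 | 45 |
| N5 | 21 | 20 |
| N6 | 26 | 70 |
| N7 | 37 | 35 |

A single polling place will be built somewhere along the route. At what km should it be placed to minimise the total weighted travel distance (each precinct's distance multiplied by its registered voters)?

x = 21

For a sum of weighted absolute distances on a line, the optimum is the weighted median (not the mean). Total weight W = 242; half-weight = 121.
Sort by position and accumulate weight:
  km 2 (N1, w=20) → cum 20
  km 9 (N2, w=2) → cum 22
  km 11 (N3, w=50) → cum 72
  km 20 (N4, w=45) → cum 117
  km 21 (N5, w=20) → cum 137  ≥ 121 → median here
  km 26 (N6, w=70) → cum 207
  km 37 (N7, w=35) → cum 242
Optimal location: km 21.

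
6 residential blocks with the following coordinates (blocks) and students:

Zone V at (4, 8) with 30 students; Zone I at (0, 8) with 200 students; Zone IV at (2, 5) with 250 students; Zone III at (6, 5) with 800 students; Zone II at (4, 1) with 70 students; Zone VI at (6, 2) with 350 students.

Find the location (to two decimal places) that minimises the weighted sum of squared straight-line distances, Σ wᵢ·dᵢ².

The minimiser of Σwᵢ‖p−pᵢ‖² is the weighted centroid p* = (Σwᵢpᵢ)/(Σwᵢ).
Σwᵢ = 1700.
Σwᵢxᵢ = 30·4 + 200·0 + 250·2 + 800·6 + 70·4 + 350·6 = 7800.
Σwᵢyᵢ = 30·8 + 200·8 + 250·5 + 800·5 + 70·1 + 350·2 = 7860.
x* = 7800/1700 = 4.59, y* = 7860/1700 = 4.62.

(4.59, 4.62)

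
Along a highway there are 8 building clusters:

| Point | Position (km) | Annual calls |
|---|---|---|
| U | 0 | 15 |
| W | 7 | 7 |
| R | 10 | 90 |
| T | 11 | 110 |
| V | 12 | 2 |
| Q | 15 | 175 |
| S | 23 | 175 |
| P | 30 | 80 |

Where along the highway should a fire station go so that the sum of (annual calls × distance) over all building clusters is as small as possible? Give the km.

x = 15

For a sum of weighted absolute distances on a line, the optimum is the weighted median (not the mean). Total weight W = 654; half-weight = 327.
Sort by position and accumulate weight:
  km 0 (U, w=15) → cum 15
  km 7 (W, w=7) → cum 22
  km 10 (R, w=90) → cum 112
  km 11 (T, w=110) → cum 222
  km 12 (V, w=2) → cum 224
  km 15 (Q, w=175) → cum 399  ≥ 327 → median here
  km 23 (S, w=175) → cum 574
  km 30 (P, w=80) → cum 654
Optimal location: km 15.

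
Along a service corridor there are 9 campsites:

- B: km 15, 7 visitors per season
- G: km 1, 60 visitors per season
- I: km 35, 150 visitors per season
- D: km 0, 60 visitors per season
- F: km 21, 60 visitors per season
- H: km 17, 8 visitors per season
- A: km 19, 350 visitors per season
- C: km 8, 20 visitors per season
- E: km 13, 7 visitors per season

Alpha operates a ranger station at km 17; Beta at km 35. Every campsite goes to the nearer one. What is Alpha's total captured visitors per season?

The indifferent point is the midpoint (17+35)/2 = 26; campsites left of it (closer to Alpha at 17) go to Alpha, those right go to Beta.
  D at 0 (w=60) → Alpha
  G at 1 (w=60) → Alpha
  C at 8 (w=20) → Alpha
  E at 13 (w=7) → Alpha
  B at 15 (w=7) → Alpha
  H at 17 (w=8) → Alpha
  A at 19 (w=350) → Alpha
  F at 21 (w=60) → Alpha
  I at 35 (w=150) → Beta
Alpha captures 572; Beta captures 150.

572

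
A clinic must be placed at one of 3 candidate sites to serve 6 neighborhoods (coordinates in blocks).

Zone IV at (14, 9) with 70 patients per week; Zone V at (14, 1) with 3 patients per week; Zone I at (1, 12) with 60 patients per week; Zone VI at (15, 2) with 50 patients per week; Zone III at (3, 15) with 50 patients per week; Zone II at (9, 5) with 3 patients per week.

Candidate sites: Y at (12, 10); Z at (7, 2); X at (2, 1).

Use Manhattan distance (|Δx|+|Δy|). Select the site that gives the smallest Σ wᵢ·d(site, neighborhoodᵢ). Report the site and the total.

Total weighted distance at each candidate:
  Y (12, 10): total = 2297
  Z (7, 2): total = 3229
  X (2, 1): total = 3639
Minimum is at Y with total 2297 blocks.

Y, total 2297 blocks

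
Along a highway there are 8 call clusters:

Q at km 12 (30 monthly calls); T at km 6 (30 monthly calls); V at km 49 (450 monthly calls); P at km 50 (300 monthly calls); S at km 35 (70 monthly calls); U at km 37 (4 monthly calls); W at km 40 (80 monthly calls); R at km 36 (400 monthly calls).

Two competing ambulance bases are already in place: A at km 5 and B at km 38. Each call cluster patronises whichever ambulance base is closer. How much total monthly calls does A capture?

60

The indifferent point is the midpoint (5+38)/2 = 21.5; call clusters left of it (closer to A at 5) go to A, those right go to B.
  T at 6 (w=30) → A
  Q at 12 (w=30) → A
  S at 35 (w=70) → B
  R at 36 (w=400) → B
  U at 37 (w=4) → B
  W at 40 (w=80) → B
  V at 49 (w=450) → B
  P at 50 (w=300) → B
A captures 60; B captures 1304.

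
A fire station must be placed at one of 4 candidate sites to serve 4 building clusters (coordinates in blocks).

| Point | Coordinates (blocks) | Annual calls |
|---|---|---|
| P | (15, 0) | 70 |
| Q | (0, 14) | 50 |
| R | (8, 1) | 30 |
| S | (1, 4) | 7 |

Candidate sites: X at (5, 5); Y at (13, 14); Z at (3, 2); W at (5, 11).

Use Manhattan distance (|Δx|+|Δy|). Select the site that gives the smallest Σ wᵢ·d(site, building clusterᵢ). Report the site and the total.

Total weighted distance at each candidate:
  X (5, 5): total = 1995
  Y (13, 14): total = 2464
  Z (3, 2): total = 1938
  W (5, 11): total = 2337
Minimum is at Z with total 1938 blocks.

Z, total 1938 blocks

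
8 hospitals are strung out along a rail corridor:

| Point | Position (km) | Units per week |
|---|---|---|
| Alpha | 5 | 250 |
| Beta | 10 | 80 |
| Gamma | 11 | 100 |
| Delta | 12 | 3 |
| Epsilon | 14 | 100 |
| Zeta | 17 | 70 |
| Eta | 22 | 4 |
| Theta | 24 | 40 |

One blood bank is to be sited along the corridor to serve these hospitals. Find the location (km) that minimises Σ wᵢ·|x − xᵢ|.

For a sum of weighted absolute distances on a line, the optimum is the weighted median (not the mean). Total weight W = 647; half-weight = 323.5.
Sort by position and accumulate weight:
  km 5 (Alpha, w=250) → cum 250
  km 10 (Beta, w=80) → cum 330  ≥ 323.5 → median here
  km 11 (Gamma, w=100) → cum 430
  km 12 (Delta, w=3) → cum 433
  km 14 (Epsilon, w=100) → cum 533
  km 17 (Zeta, w=70) → cum 603
  km 22 (Eta, w=4) → cum 607
  km 24 (Theta, w=40) → cum 647
Optimal location: km 10.

x = 10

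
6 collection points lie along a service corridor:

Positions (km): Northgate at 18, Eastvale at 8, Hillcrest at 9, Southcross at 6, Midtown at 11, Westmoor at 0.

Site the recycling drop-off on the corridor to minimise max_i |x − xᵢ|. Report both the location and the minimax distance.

The 1-center on a line is the midpoint of the two extreme points: leftmost at 0, rightmost at 18.
Optimal location = (0 + 18)/2 = 9; maximum distance = (18 − 0)/2 = 9.

location 9, max distance 9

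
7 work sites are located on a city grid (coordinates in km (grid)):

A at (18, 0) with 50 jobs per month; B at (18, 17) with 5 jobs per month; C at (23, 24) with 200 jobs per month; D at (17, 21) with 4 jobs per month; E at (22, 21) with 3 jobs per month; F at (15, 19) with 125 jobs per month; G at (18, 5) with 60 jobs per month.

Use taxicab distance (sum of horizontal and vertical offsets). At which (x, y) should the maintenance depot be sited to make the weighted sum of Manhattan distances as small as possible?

(18, 19)

Manhattan distance separates: Σwᵢ(|x−xᵢ|+|y−yᵢ|) = Σwᵢ|x−xᵢ| + Σwᵢ|y−yᵢ|, so x and y are optimised independently as 1-D weighted medians.
Total weight W = 447; half = 223.5.
x-coordinate, sorted with cumulative weight:
  x=15 (F, w=125) cum 125
  x=17 (D, w=4) cum 129
  x=18 (A, w=50) cum 179
  x=18 (B, w=5) cum 184
  x=18 (G, w=60) cum 244  ← median
  x=22 (E, w=3) cum 247
  x=23 (C, w=200) cum 447
⇒ x* = 18
y-coordinate, sorted with cumulative weight:
  y=0 (A, w=50) cum 50
  y=5 (G, w=60) cum 110
  y=17 (B, w=5) cum 115
  y=19 (F, w=125) cum 240  ← median
  y=21 (D, w=4) cum 244
  y=21 (E, w=3) cum 247
  y=24 (C, w=200) cum 447
⇒ y* = 19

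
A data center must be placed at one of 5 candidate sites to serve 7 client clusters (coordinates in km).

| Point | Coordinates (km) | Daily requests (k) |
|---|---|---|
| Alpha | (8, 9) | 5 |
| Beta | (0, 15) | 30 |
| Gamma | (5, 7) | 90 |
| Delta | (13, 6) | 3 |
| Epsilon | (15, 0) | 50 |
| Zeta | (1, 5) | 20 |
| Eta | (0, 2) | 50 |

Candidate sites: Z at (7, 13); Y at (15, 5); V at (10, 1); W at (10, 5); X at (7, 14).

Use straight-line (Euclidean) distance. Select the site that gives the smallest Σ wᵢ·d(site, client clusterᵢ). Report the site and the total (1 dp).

W, total 1996.3 km

Total weighted distance at each candidate:
  Z (7, 13): total = 2451.0
  Y (15, 5): total = 2800.5
  V (10, 1): total = 2232.2
  W (10, 5): total = 1996.3
  X (7, 14): total = 2640.0
Minimum is at W with total 1996.3 km.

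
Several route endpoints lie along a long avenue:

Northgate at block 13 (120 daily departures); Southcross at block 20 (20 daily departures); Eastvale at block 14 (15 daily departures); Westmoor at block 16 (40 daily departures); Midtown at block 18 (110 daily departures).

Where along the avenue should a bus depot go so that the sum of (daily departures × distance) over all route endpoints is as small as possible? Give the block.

For a sum of weighted absolute distances on a line, the optimum is the weighted median (not the mean). Total weight W = 305; half-weight = 152.5.
Sort by position and accumulate weight:
  block 13 (Northgate, w=120) → cum 120
  block 14 (Eastvale, w=15) → cum 135
  block 16 (Westmoor, w=40) → cum 175  ≥ 152.5 → median here
  block 18 (Midtown, w=110) → cum 285
  block 20 (Southcross, w=20) → cum 305
Optimal location: block 16.

x = 16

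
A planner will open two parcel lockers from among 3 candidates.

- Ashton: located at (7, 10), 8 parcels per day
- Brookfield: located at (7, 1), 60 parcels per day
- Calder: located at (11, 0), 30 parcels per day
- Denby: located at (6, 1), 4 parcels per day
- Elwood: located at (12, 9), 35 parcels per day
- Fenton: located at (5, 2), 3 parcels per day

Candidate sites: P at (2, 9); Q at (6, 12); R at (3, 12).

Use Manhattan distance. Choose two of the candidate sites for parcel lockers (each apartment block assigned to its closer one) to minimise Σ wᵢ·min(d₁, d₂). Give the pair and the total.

Evaluate every pair (each demand assigned to the nearer of the two):
  {P, Q}: total = 1643
  {Q, R}: total = 1646
  {P, R}: total = 1796
Best pair: {P, Q} with total 1643.

{P, Q}, total 1643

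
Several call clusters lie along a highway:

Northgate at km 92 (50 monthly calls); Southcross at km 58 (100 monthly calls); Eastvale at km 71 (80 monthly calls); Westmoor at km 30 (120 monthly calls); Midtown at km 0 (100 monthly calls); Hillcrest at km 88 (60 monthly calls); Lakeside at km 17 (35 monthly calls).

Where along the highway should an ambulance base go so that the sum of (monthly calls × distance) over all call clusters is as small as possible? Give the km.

For a sum of weighted absolute distances on a line, the optimum is the weighted median (not the mean). Total weight W = 545; half-weight = 272.5.
Sort by position and accumulate weight:
  km 0 (Midtown, w=100) → cum 100
  km 17 (Lakeside, w=35) → cum 135
  km 30 (Westmoor, w=120) → cum 255
  km 58 (Southcross, w=100) → cum 355  ≥ 272.5 → median here
  km 71 (Eastvale, w=80) → cum 435
  km 88 (Hillcrest, w=60) → cum 495
  km 92 (Northgate, w=50) → cum 545
Optimal location: km 58.

x = 58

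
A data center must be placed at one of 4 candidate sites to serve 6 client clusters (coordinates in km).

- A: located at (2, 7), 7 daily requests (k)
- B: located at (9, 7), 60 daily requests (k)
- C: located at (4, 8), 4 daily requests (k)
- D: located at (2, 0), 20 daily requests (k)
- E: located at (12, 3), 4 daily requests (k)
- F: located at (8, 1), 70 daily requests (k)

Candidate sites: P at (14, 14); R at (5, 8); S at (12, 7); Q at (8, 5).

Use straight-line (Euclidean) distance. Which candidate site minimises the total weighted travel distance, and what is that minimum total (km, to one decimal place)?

Q, total 652.5 km

Total weighted distance at each candidate:
  P (14, 14): total = 2075.8
  R (5, 8): total = 1011.9
  S (12, 7): total = 1047.2
  Q (8, 5): total = 652.5
Minimum is at Q with total 652.5 km.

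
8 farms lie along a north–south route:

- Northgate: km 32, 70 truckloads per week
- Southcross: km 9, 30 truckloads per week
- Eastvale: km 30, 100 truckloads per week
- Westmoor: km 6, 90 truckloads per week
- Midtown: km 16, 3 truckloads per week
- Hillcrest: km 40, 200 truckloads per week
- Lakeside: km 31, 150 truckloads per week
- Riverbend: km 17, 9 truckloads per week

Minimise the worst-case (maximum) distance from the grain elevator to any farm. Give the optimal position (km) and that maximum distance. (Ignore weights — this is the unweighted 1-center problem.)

location 23, max distance 17

The 1-center on a line is the midpoint of the two extreme points: leftmost at 6, rightmost at 40.
Optimal location = (6 + 40)/2 = 23; maximum distance = (40 − 6)/2 = 17.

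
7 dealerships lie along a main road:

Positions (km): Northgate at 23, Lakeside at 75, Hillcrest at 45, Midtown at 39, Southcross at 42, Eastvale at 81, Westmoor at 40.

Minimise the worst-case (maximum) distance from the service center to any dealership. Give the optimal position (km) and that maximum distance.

location 52, max distance 29

The 1-center on a line is the midpoint of the two extreme points: leftmost at 23, rightmost at 81.
Optimal location = (23 + 81)/2 = 52; maximum distance = (81 − 23)/2 = 29.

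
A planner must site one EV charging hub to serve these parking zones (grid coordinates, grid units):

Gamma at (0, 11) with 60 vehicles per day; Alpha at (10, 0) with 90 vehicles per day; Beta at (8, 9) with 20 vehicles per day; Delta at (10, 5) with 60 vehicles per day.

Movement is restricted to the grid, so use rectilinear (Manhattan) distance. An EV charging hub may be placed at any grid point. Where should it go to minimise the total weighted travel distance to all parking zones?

Manhattan distance separates: Σwᵢ(|x−xᵢ|+|y−yᵢ|) = Σwᵢ|x−xᵢ| + Σwᵢ|y−yᵢ|, so x and y are optimised independently as 1-D weighted medians.
Total weight W = 230; half = 115.
x-coordinate, sorted with cumulative weight:
  x=0 (Gamma, w=60) cum 60
  x=8 (Beta, w=20) cum 80
  x=10 (Alpha, w=90) cum 170  ← median
  x=10 (Delta, w=60) cum 230
⇒ x* = 10
y-coordinate, sorted with cumulative weight:
  y=0 (Alpha, w=90) cum 90
  y=5 (Delta, w=60) cum 150  ← median
  y=9 (Beta, w=20) cum 170
  y=11 (Gamma, w=60) cum 230
⇒ y* = 5

(10, 5)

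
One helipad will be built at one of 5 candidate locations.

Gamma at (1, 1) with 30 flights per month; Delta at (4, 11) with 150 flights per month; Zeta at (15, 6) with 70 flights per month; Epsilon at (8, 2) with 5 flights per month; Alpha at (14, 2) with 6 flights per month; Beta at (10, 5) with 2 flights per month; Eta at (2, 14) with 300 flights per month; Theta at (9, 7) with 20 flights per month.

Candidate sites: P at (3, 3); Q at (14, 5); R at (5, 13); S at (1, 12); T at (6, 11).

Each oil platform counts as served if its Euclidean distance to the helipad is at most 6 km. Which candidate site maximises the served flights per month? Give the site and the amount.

T, covering 470

Coverage radius r = 6 km; a point is covered iff (Δx)²+(Δy)² ≤ 6² = 36.
  P (3, 3): covers {Gamma, Epsilon} → 35
  Q (14, 5): covers {Zeta, Alpha, Beta, Theta} → 98
  R (5, 13): covers {Delta, Eta} → 450
  S (1, 12): covers {Delta, Eta} → 450
  T (6, 11): covers {Delta, Eta, Theta} → 470
Maximum coverage at T: 470 flights per month.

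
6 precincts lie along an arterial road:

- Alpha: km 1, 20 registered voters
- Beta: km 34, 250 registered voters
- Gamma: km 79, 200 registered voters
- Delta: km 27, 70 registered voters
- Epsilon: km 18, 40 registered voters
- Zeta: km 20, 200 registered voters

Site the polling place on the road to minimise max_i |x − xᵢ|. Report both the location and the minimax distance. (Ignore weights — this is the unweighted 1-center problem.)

location 40, max distance 39

The 1-center on a line is the midpoint of the two extreme points: leftmost at 1, rightmost at 79.
Optimal location = (1 + 79)/2 = 40; maximum distance = (79 − 1)/2 = 39.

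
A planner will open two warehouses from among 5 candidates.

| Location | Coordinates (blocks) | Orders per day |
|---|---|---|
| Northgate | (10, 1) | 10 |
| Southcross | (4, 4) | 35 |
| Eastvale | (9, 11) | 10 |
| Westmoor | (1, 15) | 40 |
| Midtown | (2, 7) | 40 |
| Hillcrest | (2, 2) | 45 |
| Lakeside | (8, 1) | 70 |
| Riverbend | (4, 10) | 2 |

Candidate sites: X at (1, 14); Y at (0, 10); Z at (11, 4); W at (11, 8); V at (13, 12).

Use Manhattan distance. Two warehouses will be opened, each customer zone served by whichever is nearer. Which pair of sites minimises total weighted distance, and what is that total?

Evaluate every pair (each demand assigned to the nearer of the two):
  {X, Z}: total = 1664
  {Y, Z}: total = 1693
  {Y, W}: total = 2078
  {X, W}: total = 2174
  {Z, W}: total = 2348
  {Z, V}: total = 2352
  {X, Y}: total = 2528
  {Y, V}: total = 2558
  {X, V}: total = 2724
  {W, V}: total = 2908
Best pair: {X, Z} with total 1664.

{X, Z}, total 1664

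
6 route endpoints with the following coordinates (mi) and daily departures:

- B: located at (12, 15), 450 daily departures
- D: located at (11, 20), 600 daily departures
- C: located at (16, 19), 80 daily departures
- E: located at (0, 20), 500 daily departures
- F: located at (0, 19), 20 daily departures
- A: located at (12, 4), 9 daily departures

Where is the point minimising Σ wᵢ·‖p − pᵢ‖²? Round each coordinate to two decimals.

(8.07, 18.50)

The minimiser of Σwᵢ‖p−pᵢ‖² is the weighted centroid p* = (Σwᵢpᵢ)/(Σwᵢ).
Σwᵢ = 1659.
Σwᵢxᵢ = 450·12 + 600·11 + 80·16 + 500·0 + 20·0 + 9·12 = 13388.
Σwᵢyᵢ = 450·15 + 600·20 + 80·19 + 500·20 + 20·19 + 9·4 = 30686.
x* = 13388/1659 = 8.07, y* = 30686/1659 = 18.50.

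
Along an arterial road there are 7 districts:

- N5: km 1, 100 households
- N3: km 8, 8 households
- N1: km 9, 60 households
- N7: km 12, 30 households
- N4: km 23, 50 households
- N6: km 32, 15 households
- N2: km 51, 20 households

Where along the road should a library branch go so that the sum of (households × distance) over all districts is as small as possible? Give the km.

x = 9

For a sum of weighted absolute distances on a line, the optimum is the weighted median (not the mean). Total weight W = 283; half-weight = 141.5.
Sort by position and accumulate weight:
  km 1 (N5, w=100) → cum 100
  km 8 (N3, w=8) → cum 108
  km 9 (N1, w=60) → cum 168  ≥ 141.5 → median here
  km 12 (N7, w=30) → cum 198
  km 23 (N4, w=50) → cum 248
  km 32 (N6, w=15) → cum 263
  km 51 (N2, w=20) → cum 283
Optimal location: km 9.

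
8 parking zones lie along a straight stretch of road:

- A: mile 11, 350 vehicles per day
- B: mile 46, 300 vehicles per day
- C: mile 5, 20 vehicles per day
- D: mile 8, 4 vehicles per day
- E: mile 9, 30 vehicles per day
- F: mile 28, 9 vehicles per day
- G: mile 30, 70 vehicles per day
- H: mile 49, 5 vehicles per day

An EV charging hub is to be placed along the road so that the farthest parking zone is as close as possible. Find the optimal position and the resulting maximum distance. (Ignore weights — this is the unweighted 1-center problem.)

The 1-center on a line is the midpoint of the two extreme points: leftmost at 5, rightmost at 49.
Optimal location = (5 + 49)/2 = 27; maximum distance = (49 − 5)/2 = 22.

location 27, max distance 22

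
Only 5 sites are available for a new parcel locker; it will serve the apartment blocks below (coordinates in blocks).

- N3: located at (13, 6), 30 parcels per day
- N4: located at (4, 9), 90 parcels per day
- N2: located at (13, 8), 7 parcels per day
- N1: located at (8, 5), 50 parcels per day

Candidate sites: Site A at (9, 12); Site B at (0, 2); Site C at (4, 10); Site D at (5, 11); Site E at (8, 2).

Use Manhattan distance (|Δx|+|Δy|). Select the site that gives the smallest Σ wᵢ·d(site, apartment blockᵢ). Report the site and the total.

Total weighted distance at each candidate:
  Site A (9, 12): total = 1476
  Site B (0, 2): total = 2183
  Site C (4, 10): total = 1007
  Site D (5, 11): total = 1187
  Site E (8, 2): total = 1487
Minimum is at Site C with total 1007 blocks.

Site C, total 1007 blocks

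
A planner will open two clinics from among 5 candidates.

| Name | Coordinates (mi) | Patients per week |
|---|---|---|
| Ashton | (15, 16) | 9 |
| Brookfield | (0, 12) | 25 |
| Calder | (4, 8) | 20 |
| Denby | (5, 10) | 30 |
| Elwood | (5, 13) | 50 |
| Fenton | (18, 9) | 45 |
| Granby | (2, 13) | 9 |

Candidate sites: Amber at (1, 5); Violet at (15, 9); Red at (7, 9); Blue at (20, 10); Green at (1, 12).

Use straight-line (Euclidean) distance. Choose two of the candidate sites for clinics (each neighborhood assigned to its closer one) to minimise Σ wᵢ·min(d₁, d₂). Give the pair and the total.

{Blue, Green}, total 649.0

Evaluate every pair (each demand assigned to the nearer of the two):
  {Blue, Green}: total = 649.0
  {Violet, Green}: total = 676.0
  {Red, Blue}: total = 772.9
  {Violet, Red}: total = 800.0
  {Red, Green}: total = 964.9
  {Amber, Blue}: total = 1144.4
  {Amber, Violet}: total = 1171.5
  {Amber, Red}: total = 1179.0
  {Amber, Green}: total = 1370.8
  {Violet, Blue}: total = 1729.4
Best pair: {Blue, Green} with total 649.0.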